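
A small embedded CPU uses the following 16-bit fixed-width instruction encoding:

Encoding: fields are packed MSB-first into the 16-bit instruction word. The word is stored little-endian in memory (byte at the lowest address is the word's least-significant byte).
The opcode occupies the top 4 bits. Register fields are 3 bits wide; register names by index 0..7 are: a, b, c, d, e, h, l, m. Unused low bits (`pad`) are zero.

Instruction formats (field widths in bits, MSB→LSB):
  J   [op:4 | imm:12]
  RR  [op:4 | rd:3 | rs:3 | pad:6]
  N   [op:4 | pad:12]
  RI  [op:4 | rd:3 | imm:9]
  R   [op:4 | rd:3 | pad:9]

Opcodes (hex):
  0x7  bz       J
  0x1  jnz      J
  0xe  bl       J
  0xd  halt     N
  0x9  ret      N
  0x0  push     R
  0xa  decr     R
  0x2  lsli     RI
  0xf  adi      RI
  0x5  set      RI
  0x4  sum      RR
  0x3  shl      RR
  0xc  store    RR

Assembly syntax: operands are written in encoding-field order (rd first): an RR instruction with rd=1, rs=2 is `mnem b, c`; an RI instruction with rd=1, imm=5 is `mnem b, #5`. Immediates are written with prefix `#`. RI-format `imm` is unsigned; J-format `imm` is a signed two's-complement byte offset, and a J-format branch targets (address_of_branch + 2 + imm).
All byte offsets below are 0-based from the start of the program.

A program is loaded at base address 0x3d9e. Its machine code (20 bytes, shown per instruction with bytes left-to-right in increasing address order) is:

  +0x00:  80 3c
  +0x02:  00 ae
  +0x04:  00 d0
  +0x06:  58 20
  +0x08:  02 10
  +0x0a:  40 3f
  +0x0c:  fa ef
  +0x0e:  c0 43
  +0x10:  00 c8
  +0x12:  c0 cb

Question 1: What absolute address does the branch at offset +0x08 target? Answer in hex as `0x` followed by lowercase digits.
0x3daa

+0x08: 02 10 ⇒ word 0x1002 (little)
  top 4b → 0x1 → jnz [J]
  imm@[11:0]=0x2 ⇒ #2
  target = base 0x3d9e + off 0x08 + 2 + imm 2 = 0x3daa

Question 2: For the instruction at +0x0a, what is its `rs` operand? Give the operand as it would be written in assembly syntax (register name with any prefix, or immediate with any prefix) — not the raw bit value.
+0x0a: 40 3f ⇒ word 0x3f40 (little)
  op=0x3f40>>12=0x3 ⇒ shl (RR)
  [11:9] rd=7 = m
  [8:6] rs=5 = h

h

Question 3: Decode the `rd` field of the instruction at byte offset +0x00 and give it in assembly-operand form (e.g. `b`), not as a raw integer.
l

[00] 80 3c → 0x3c80
  top 4b → 0x3 → shl [RR]
  rd@[11:9]=0x6 ⇒ l
  rs@[8:6]=0x2 ⇒ c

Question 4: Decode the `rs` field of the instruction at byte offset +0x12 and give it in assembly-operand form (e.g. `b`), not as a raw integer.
[12] c0 cb → 0xcbc0
  top 4b → 0xc → store [RR]
  rd: (w>>9)&0x7=0x5 → h
  rs: (w>>6)&0x7=0x7 → m

m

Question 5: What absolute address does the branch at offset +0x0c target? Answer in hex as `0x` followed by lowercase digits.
off 0x0c: read fa ef as little → 0xeffa
  op=0xeffa>>12=0xe ⇒ bl (J)
  imm: (w>>0)&0xfff=0xffa (s12→-6) → #-6
  target = base 0x3d9e + off 0x0c + 2 + imm -6 = 0x3da6

0x3da6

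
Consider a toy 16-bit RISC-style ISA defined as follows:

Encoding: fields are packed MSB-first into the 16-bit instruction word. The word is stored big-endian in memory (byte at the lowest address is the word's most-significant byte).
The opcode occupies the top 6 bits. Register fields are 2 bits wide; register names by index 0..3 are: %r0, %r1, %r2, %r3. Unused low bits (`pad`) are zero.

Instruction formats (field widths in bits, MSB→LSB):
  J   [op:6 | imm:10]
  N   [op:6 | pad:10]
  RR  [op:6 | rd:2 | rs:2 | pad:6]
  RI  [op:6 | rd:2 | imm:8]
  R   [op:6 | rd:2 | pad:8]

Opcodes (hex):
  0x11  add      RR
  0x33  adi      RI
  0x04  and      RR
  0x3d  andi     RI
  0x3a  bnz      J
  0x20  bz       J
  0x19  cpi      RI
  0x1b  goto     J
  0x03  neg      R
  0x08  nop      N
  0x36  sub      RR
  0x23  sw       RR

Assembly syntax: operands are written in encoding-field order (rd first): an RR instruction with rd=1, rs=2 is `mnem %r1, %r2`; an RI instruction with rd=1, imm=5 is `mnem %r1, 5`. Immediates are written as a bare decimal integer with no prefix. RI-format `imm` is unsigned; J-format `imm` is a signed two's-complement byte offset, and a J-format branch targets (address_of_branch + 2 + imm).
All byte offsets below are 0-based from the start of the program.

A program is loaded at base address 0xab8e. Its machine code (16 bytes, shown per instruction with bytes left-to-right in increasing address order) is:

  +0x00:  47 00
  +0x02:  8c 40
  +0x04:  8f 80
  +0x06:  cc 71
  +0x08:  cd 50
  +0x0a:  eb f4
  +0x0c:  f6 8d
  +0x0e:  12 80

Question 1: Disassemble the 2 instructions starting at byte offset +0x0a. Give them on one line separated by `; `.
bnz -12; andi %r2, 141

off 0x0a: read eb f4 as big → 0xebf4
  top 6b → 0x3a → bnz [J]
  imm: (w>>0)&0x3ff=0x3f4 (s10→-12) → -12
off 0x0c: read f6 8d as big → 0xf68d
  top 6b → 0x3d → andi [RI]
  rd: (w>>8)&0x3=0x2 → %r2
  imm: (w>>0)&0xff=0x8d → 141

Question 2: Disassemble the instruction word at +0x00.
@+00  big-endian(47 00) = 0x4700
  top 6b → 0x11 → add [RR]
  [9:8] rd=3 = %r3
  [7:6] rs=0 = %r0

add %r3, %r0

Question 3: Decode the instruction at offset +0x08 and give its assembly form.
@+08  big-endian(cd 50) = 0xcd50
  top 6b → 0x33 → adi [RI]
  rd: (w>>8)&0x3=0x1 → %r1
  imm: (w>>0)&0xff=0x50 → 80

adi %r1, 80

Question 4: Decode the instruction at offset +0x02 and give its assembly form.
+0x02: 8c 40 ⇒ word 0x8c40 (big)
  top 6b → 0x23 → sw [RR]
  rd@[9:8]=0x0 ⇒ %r0
  rs@[7:6]=0x1 ⇒ %r1

sw %r0, %r1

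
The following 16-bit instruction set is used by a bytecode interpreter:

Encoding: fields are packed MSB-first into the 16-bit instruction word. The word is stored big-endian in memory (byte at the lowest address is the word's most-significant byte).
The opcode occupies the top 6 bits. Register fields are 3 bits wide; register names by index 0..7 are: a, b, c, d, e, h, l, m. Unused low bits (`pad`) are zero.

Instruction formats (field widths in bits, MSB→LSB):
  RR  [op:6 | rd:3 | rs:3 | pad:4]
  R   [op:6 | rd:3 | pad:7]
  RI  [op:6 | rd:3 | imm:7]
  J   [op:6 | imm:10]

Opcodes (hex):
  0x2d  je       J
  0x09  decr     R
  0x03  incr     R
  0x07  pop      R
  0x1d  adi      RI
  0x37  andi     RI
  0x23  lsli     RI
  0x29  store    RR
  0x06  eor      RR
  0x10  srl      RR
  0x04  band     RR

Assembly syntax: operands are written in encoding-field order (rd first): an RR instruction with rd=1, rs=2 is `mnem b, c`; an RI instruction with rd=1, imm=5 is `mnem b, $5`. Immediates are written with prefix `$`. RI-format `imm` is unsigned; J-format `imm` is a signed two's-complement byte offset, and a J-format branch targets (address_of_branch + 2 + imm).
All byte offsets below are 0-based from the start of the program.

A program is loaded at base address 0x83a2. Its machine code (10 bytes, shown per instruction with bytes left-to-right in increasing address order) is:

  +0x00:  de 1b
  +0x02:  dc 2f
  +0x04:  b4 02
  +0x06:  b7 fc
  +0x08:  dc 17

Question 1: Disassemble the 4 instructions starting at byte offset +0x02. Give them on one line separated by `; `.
off 0x02: read dc 2f as big → 0xdc2f
  opcode bits[15:10]=0x37: andi/RI
  rd@[9:7]=0x0 ⇒ a
  imm@[6:0]=0x2f ⇒ $47
off 0x04: read b4 02 as big → 0xb402
  opcode bits[15:10]=0x2d: je/J
  imm@[9:0]=0x2 ⇒ $2
off 0x06: read b7 fc as big → 0xb7fc
  opcode bits[15:10]=0x2d: je/J
  imm@[9:0]=0x3fc (s10→-4) ⇒ $-4
off 0x08: read dc 17 as big → 0xdc17
  opcode bits[15:10]=0x37: andi/RI
  rd@[9:7]=0x0 ⇒ a
  imm@[6:0]=0x17 ⇒ $23

andi a, $47; je $2; je $-4; andi a, $23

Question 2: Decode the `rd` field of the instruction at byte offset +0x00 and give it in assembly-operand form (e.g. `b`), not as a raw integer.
+0x00: de 1b ⇒ word 0xde1b (big)
  opcode bits[15:10]=0x37: andi/RI
  [9:7] rd=4 = e
  [6:0] imm=27 = $27

e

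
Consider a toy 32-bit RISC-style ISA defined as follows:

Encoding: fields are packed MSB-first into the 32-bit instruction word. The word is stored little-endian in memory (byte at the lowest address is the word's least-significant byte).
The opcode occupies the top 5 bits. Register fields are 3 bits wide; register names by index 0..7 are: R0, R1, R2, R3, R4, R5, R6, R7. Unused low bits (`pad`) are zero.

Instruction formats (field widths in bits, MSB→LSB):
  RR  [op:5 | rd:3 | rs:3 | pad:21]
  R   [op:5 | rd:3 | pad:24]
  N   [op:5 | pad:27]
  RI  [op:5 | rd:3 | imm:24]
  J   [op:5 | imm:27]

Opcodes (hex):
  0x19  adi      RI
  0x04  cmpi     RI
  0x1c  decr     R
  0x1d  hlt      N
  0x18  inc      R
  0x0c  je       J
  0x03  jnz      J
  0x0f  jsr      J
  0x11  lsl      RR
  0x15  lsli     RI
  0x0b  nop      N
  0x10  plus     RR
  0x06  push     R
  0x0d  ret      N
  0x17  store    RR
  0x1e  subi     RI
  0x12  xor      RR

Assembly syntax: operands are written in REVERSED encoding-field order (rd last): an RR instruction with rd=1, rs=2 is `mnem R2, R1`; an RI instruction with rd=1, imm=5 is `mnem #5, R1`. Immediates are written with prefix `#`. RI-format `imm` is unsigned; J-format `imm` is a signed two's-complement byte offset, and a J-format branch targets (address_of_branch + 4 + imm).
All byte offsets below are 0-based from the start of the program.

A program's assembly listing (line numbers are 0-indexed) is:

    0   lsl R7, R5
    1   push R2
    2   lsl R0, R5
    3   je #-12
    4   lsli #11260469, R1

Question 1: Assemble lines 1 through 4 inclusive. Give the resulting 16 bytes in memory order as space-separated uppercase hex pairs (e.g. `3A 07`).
00 00 00 32 00 00 00 8D F4 FF FF 67 35 D2 AB A9

1. push fields op=0x6:5|rd=2:3|pad=0:24 → word 32000000h → 00 00 00 32
2. lsl fields op=0x11:5|rd=5:3|rs=0:3|pad=0:21 → word 8d000000h → 00 00 00 8d
3. je fields op=0xc:5|imm=-12:27 → word 67fffff4h → f4 ff ff 67
4. lsli fields op=0x15:5|rd=1:3|imm=11260469:24 → word a9abd235h → 35 d2 ab a9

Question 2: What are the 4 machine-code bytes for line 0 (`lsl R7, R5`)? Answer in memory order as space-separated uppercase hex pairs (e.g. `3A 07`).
00 00 E0 8D

line 0 (lsl): pack op=0x11:5|rd=5:3|rs=7:3|pad=0:21 = 0x8de00000; little→ 00 00 e0 8d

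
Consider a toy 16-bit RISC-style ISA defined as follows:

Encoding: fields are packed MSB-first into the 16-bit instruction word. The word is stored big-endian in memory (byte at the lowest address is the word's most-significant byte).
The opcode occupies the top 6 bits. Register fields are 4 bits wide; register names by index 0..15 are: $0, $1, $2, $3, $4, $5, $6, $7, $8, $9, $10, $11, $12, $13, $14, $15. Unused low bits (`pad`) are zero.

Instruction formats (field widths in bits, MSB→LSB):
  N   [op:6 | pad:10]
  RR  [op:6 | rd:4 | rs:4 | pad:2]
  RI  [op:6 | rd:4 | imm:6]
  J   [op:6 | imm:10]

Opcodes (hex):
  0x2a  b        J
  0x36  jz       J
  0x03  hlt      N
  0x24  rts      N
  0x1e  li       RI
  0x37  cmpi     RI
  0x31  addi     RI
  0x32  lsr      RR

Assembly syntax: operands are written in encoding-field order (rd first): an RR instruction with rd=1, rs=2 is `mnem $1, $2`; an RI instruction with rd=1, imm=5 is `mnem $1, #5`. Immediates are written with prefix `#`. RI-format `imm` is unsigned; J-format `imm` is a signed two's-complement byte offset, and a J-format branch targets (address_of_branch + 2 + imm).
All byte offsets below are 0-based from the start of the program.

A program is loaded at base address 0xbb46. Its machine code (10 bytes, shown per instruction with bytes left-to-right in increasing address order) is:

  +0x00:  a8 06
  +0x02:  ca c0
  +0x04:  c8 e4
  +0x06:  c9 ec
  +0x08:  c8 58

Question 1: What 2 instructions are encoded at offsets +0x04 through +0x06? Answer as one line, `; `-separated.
lsr $3, $9; lsr $7, $11

[04] c8 e4 → 0xc8e4
  top 6b → 0x32 → lsr [RR]
  rd: (w>>6)&0xf=0x3 → $3
  rs: (w>>2)&0xf=0x9 → $9
[06] c9 ec → 0xc9ec
  top 6b → 0x32 → lsr [RR]
  rd: (w>>6)&0xf=0x7 → $7
  rs: (w>>2)&0xf=0xb → $11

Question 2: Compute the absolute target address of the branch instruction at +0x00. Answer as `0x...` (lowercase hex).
@+00  big-endian(a8 06) = 0xa806
  opcode bits[15:10]=0x2a: b/J
  imm: (w>>0)&0x3ff=0x6 → #6
  target = base 0xbb46 + off 0x00 + 2 + imm 6 = 0xbb4e

0xbb4e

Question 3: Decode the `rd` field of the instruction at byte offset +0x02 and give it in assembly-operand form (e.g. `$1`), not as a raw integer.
$11

[02] ca c0 → 0xcac0
  op=0xcac0>>10=0x32 ⇒ lsr (RR)
  rd: (w>>6)&0xf=0xb → $11
  rs: (w>>2)&0xf=0x0 → $0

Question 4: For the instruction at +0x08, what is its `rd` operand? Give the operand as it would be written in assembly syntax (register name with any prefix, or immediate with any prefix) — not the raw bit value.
$1

@+08  big-endian(c8 58) = 0xc858
  op=0xc858>>10=0x32 ⇒ lsr (RR)
  rd@[9:6]=0x1 ⇒ $1
  rs@[5:2]=0x6 ⇒ $6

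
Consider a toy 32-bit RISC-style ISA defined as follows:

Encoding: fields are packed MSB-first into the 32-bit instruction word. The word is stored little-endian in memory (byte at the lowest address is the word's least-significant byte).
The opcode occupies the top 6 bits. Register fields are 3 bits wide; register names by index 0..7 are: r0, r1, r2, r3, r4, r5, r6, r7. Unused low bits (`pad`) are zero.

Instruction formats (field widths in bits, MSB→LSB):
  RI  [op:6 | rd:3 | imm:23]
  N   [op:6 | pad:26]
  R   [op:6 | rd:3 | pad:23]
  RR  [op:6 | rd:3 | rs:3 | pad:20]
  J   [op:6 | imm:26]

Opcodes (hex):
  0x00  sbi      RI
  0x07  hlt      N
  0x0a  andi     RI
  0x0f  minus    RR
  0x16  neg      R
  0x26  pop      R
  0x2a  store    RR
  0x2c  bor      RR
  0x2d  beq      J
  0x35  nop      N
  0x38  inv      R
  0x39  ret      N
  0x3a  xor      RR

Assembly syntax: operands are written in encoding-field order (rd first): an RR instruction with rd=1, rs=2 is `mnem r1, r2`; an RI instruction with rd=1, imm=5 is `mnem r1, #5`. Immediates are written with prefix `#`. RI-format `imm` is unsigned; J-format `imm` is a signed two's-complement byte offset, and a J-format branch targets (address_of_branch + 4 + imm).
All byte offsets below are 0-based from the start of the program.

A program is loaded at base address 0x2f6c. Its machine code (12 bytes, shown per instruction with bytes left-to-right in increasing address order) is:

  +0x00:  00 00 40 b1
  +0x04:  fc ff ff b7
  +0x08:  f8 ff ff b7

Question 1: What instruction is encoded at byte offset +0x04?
beq #-4

off 0x04: read fc ff ff b7 as little → 0xb7fffffc
  top 6b → 0x2d → beq [J]
  imm@[25:0]=0x3fffffc (s26→-4) ⇒ #-4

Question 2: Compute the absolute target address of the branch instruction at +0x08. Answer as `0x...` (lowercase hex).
off 0x08: read f8 ff ff b7 as little → 0xb7fffff8
  op=0xb7fffff8>>26=0x2d ⇒ beq (J)
  imm: (w>>0)&0x3ffffff=0x3fffff8 (s26→-8) → #-8
  target = base 0x2f6c + off 0x08 + 4 + imm -8 = 0x2f70

0x2f70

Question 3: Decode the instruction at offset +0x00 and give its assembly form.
[00] 00 00 40 b1 → 0xb1400000
  top 6b → 0x2c → bor [RR]
  [25:23] rd=2 = r2
  [22:20] rs=4 = r4

bor r2, r4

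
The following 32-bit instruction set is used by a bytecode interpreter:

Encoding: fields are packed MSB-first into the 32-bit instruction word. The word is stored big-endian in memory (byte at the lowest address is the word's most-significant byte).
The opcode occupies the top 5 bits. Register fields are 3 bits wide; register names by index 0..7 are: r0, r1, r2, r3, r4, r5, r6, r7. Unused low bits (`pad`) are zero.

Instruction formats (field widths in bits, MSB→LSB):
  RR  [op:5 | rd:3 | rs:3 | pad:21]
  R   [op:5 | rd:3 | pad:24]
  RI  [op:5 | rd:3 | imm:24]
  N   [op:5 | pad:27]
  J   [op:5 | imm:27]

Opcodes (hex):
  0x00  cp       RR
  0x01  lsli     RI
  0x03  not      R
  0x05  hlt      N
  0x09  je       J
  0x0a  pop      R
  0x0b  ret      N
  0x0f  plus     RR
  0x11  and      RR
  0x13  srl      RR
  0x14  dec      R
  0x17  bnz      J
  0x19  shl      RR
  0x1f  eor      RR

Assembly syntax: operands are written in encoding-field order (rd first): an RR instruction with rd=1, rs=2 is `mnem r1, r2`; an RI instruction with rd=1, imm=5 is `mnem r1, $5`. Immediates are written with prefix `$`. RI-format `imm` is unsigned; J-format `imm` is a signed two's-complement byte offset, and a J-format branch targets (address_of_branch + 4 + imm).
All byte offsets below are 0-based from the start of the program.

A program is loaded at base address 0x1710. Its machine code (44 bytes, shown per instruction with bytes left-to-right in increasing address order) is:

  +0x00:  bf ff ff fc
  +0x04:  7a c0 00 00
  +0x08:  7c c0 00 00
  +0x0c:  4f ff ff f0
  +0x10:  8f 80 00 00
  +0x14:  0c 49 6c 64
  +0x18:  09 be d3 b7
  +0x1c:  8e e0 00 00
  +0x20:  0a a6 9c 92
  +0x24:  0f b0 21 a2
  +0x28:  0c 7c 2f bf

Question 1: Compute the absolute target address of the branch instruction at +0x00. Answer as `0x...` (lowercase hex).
+0x00: bf ff ff fc ⇒ word 0xbffffffc (big)
  opcode bits[31:27]=0x17: bnz/J
  [26:0] imm=134217724 (s27→-4) = $-4
  target = base 0x1710 + off 0x00 + 4 + imm -4 = 0x1710

0x1710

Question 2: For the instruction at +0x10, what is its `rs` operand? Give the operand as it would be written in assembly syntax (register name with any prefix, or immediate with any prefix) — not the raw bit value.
off 0x10: read 8f 80 00 00 as big → 0x8f800000
  top 5b → 0x11 → and [RR]
  [26:24] rd=7 = r7
  [23:21] rs=4 = r4

r4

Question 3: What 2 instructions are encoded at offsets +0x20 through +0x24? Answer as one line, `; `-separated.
lsli r2, $10919058; lsli r7, $11542946

@+20  big-endian(0a a6 9c 92) = 0x0aa69c92
  top 5b → 0x1 → lsli [RI]
  rd@[26:24]=0x2 ⇒ r2
  imm@[23:0]=0xa69c92 ⇒ $10919058
@+24  big-endian(0f b0 21 a2) = 0x0fb021a2
  top 5b → 0x1 → lsli [RI]
  rd@[26:24]=0x7 ⇒ r7
  imm@[23:0]=0xb021a2 ⇒ $11542946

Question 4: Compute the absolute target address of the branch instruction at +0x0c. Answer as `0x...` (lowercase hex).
+0x0c: 4f ff ff f0 ⇒ word 0x4ffffff0 (big)
  op=0x4ffffff0>>27=0x9 ⇒ je (J)
  [26:0] imm=134217712 (s27→-16) = $-16
  target = base 0x1710 + off 0x0c + 4 + imm -16 = 0x1710

0x1710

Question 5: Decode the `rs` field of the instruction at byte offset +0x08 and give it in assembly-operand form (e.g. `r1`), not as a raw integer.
r6

[08] 7c c0 00 00 → 0x7cc00000
  opcode bits[31:27]=0xf: plus/RR
  rd: (w>>24)&0x7=0x4 → r4
  rs: (w>>21)&0x7=0x6 → r6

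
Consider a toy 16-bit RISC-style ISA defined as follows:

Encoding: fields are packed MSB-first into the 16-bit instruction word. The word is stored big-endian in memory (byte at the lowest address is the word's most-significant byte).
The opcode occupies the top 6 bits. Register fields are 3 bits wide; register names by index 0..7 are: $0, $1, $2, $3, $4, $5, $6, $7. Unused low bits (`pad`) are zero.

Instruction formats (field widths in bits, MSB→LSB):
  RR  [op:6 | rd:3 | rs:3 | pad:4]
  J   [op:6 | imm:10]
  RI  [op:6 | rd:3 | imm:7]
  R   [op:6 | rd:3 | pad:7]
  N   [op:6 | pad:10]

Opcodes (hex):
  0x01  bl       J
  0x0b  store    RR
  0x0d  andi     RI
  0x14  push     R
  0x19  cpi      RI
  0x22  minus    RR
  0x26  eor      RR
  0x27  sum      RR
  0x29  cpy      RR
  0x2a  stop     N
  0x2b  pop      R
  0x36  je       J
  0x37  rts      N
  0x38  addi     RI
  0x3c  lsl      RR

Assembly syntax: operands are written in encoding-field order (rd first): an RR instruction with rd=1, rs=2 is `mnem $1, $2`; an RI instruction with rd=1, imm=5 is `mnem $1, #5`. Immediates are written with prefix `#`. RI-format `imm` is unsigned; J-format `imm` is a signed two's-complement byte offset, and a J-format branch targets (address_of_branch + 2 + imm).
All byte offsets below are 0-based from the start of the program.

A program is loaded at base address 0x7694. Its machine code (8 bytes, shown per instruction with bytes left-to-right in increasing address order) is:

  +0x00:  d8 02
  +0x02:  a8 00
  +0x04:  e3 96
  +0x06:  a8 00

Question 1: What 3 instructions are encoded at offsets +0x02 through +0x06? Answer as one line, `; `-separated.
stop; addi $7, #22; stop

@+02  big-endian(a8 00) = 0xa800
  op=0xa800>>10=0x2a ⇒ stop (N)
@+04  big-endian(e3 96) = 0xe396
  op=0xe396>>10=0x38 ⇒ addi (RI)
  [9:7] rd=7 = $7
  [6:0] imm=22 = #22
@+06  big-endian(a8 00) = 0xa800
  op=0xa800>>10=0x2a ⇒ stop (N)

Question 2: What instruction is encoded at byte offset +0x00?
off 0x00: read d8 02 as big → 0xd802
  op=0xd802>>10=0x36 ⇒ je (J)
  imm@[9:0]=0x2 ⇒ #2

je #2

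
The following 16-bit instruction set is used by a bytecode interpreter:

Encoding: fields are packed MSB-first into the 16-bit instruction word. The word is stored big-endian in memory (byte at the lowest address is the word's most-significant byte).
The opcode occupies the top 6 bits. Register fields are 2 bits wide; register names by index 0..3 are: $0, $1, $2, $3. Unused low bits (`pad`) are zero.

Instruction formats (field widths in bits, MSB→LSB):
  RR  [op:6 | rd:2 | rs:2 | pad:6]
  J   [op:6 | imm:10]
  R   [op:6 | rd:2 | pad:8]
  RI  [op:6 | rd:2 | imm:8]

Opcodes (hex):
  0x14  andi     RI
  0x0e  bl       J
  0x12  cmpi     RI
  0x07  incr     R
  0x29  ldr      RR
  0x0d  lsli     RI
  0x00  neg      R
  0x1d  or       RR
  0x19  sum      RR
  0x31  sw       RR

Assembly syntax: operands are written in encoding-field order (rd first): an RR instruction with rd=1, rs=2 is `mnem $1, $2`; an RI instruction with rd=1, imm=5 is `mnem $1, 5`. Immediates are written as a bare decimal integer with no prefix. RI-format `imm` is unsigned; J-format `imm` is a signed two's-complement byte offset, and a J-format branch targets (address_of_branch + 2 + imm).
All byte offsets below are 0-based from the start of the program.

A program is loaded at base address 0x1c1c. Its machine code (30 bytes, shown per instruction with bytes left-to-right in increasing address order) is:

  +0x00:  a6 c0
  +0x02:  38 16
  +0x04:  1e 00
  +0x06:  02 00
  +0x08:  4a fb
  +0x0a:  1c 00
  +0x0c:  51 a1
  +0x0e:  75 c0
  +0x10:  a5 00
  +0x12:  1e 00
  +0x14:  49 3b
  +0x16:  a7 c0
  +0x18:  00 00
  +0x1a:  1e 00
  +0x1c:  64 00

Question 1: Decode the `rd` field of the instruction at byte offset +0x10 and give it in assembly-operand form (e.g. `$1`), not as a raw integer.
$1

+0x10: a5 00 ⇒ word 0xa500 (big)
  opcode bits[15:10]=0x29: ldr/RR
  [9:8] rd=1 = $1
  [7:6] rs=0 = $0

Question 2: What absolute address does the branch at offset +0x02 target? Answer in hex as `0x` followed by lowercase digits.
+0x02: 38 16 ⇒ word 0x3816 (big)
  top 6b → 0xe → bl [J]
  [9:0] imm=22 = 22
  target = base 0x1c1c + off 0x02 + 2 + imm 22 = 0x1c36

0x1c36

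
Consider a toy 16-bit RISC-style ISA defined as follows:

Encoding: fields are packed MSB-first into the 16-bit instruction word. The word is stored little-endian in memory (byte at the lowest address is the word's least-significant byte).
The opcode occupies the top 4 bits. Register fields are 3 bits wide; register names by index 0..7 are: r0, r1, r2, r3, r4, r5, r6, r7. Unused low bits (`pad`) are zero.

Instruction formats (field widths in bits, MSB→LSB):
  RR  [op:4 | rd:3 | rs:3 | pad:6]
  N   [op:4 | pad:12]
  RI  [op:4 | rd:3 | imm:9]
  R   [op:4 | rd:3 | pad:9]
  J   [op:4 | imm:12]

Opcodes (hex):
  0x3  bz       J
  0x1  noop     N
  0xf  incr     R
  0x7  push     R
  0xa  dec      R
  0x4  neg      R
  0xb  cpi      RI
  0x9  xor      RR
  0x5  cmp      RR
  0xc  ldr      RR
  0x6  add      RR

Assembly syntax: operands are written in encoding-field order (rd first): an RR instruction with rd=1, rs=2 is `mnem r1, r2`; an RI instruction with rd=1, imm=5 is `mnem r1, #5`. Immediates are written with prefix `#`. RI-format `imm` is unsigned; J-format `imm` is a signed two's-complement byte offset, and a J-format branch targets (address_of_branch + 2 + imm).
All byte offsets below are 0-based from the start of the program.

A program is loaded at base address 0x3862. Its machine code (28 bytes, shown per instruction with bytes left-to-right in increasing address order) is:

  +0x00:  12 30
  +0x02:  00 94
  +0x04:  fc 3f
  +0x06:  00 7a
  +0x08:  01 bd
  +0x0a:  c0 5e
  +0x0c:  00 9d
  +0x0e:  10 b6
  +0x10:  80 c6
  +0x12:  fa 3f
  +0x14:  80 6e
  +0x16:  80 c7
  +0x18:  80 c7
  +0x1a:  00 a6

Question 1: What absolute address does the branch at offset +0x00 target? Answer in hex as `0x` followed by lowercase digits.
0x3876

off 0x00: read 12 30 as little → 0x3012
  op=0x3012>>12=0x3 ⇒ bz (J)
  imm@[11:0]=0x12 ⇒ #18
  target = base 0x3862 + off 0x00 + 2 + imm 18 = 0x3876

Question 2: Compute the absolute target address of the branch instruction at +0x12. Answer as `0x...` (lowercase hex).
+0x12: fa 3f ⇒ word 0x3ffa (little)
  opcode bits[15:12]=0x3: bz/J
  imm: (w>>0)&0xfff=0xffa (s12→-6) → #-6
  target = base 0x3862 + off 0x12 + 2 + imm -6 = 0x3870

0x3870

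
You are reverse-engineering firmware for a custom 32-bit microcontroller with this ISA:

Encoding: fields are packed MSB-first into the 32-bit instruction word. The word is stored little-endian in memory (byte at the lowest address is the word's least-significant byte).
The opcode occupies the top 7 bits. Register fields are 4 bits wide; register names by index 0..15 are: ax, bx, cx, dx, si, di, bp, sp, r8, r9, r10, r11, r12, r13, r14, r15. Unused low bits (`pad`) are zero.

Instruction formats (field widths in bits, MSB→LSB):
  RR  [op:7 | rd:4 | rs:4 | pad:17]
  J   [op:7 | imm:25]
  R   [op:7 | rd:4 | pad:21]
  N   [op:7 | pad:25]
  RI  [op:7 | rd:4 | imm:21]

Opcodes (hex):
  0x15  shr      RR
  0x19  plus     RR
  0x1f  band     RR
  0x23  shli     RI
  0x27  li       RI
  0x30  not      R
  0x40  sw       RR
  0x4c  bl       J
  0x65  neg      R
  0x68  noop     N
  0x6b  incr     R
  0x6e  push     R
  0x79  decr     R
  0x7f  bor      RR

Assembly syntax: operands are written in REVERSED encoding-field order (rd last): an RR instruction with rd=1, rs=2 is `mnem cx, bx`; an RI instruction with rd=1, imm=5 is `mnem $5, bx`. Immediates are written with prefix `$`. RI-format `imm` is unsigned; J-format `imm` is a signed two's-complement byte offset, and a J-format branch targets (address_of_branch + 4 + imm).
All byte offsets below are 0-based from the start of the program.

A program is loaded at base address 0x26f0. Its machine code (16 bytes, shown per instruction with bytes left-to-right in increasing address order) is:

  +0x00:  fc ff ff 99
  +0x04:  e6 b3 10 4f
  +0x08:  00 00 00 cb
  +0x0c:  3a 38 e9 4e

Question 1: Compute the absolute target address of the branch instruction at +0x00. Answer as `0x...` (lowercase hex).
0x26f0

off 0x00: read fc ff ff 99 as little → 0x99fffffc
  op=0x99fffffc>>25=0x4c ⇒ bl (J)
  [24:0] imm=33554428 (s25→-4) = $-4
  target = base 0x26f0 + off 0x00 + 4 + imm -4 = 0x26f0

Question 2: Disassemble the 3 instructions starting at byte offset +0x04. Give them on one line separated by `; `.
li $1094630, r8; neg r8; li $604218, sp

[04] e6 b3 10 4f → 0x4f10b3e6
  opcode bits[31:25]=0x27: li/RI
  [24:21] rd=8 = r8
  [20:0] imm=1094630 = $1094630
[08] 00 00 00 cb → 0xcb000000
  opcode bits[31:25]=0x65: neg/R
  [24:21] rd=8 = r8
[0c] 3a 38 e9 4e → 0x4ee9383a
  opcode bits[31:25]=0x27: li/RI
  [24:21] rd=7 = sp
  [20:0] imm=604218 = $604218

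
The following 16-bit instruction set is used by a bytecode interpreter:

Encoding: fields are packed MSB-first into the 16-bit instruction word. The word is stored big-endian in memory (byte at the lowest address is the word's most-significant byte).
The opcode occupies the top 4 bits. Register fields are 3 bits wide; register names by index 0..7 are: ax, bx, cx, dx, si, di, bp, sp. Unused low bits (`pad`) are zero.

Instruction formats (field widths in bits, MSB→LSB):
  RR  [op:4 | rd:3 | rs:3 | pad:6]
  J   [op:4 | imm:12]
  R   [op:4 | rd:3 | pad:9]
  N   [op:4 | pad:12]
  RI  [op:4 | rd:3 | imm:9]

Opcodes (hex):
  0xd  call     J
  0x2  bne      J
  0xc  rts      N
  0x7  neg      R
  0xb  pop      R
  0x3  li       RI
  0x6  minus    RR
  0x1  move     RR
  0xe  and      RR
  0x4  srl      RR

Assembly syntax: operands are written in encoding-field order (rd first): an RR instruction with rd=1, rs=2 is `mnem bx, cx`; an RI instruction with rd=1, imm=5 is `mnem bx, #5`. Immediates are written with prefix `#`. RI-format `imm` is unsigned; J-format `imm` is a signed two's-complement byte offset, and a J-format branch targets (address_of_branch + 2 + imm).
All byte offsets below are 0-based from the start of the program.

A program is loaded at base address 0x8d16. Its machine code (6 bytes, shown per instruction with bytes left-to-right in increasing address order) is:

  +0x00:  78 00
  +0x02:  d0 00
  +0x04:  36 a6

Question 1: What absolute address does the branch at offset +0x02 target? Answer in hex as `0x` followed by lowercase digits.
off 0x02: read d0 00 as big → 0xd000
  op=0xd000>>12=0xd ⇒ call (J)
  [11:0] imm=0 = #0
  target = base 0x8d16 + off 0x02 + 2 + imm 0 = 0x8d1a

0x8d1a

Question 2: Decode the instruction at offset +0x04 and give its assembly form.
@+04  big-endian(36 a6) = 0x36a6
  op=0x36a6>>12=0x3 ⇒ li (RI)
  [11:9] rd=3 = dx
  [8:0] imm=166 = #166

li dx, #166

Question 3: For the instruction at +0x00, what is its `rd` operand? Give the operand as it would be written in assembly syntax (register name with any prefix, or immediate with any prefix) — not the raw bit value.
@+00  big-endian(78 00) = 0x7800
  opcode bits[15:12]=0x7: neg/R
  rd@[11:9]=0x4 ⇒ si

si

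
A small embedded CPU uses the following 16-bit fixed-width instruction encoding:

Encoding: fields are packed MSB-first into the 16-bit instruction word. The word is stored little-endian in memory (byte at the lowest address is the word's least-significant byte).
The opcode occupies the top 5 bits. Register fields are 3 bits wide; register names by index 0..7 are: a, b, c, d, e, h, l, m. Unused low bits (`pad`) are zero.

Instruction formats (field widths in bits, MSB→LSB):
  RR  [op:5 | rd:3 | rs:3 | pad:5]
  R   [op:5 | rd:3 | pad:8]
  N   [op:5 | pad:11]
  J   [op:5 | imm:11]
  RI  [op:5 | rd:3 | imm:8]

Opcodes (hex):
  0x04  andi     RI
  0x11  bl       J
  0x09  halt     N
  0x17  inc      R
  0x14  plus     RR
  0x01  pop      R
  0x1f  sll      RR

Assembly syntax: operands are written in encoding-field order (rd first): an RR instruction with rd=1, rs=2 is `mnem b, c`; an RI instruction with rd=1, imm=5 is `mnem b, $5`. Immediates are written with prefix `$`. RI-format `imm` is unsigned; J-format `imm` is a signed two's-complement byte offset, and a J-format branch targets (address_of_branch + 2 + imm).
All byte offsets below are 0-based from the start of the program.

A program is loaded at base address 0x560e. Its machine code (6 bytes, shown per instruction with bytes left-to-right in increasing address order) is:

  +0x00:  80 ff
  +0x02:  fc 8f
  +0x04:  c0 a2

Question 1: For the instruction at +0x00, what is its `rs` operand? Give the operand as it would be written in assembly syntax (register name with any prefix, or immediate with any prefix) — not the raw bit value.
e

@+00  little-endian(80 ff) = 0xff80
  op=0xff80>>11=0x1f ⇒ sll (RR)
  [10:8] rd=7 = m
  [7:5] rs=4 = e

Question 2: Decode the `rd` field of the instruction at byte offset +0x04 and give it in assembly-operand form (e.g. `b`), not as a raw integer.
off 0x04: read c0 a2 as little → 0xa2c0
  opcode bits[15:11]=0x14: plus/RR
  rd@[10:8]=0x2 ⇒ c
  rs@[7:5]=0x6 ⇒ l

c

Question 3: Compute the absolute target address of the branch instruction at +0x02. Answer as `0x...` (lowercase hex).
0x560e

+0x02: fc 8f ⇒ word 0x8ffc (little)
  op=0x8ffc>>11=0x11 ⇒ bl (J)
  imm@[10:0]=0x7fc (s11→-4) ⇒ $-4
  target = base 0x560e + off 0x02 + 2 + imm -4 = 0x560e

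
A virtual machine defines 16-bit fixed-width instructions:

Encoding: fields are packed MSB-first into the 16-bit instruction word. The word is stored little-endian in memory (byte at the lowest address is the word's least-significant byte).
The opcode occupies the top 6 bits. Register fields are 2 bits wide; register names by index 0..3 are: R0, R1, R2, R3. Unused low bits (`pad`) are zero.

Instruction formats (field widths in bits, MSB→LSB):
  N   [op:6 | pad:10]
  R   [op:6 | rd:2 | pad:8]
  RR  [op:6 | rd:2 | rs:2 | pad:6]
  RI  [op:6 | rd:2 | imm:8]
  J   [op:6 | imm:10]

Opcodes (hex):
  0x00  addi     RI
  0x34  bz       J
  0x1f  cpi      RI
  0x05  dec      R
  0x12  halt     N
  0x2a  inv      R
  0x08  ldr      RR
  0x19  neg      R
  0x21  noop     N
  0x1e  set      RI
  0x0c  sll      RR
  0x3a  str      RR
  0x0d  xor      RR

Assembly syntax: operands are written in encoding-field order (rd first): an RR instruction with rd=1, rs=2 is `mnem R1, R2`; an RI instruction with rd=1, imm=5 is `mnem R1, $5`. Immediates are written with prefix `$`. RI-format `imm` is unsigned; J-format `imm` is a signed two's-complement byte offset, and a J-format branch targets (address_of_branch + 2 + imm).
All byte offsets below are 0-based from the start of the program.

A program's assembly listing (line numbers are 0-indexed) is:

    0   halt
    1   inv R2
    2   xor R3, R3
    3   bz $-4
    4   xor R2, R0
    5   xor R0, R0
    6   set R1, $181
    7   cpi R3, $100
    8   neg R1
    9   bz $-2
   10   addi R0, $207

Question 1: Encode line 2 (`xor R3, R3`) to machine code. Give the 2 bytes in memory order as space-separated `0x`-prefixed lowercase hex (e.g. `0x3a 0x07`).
L2: xor op=0xd:6|rd=3:2|rs=3:2|pad=0:6 ⇒ 0x37c0 ⇒ little c0 37

0xc0 0x37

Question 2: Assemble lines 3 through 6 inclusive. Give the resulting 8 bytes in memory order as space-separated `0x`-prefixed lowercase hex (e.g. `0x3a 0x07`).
0xfc 0xd3 0x00 0x36 0x00 0x34 0xb5 0x79

L3: bz op=0x34:6|imm=-4:10 ⇒ 0xd3fc ⇒ little fc d3
L4: xor op=0xd:6|rd=2:2|rs=0:2|pad=0:6 ⇒ 0x3600 ⇒ little 00 36
L5: xor op=0xd:6|rd=0:2|rs=0:2|pad=0:6 ⇒ 0x3400 ⇒ little 00 34
L6: set op=0x1e:6|rd=1:2|imm=181:8 ⇒ 0x79b5 ⇒ little b5 79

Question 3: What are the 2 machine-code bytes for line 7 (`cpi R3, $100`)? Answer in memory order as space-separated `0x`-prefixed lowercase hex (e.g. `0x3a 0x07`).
L7: cpi op=0x1f:6|rd=3:2|imm=100:8 ⇒ 0x7f64 ⇒ little 64 7f

0x64 0x7f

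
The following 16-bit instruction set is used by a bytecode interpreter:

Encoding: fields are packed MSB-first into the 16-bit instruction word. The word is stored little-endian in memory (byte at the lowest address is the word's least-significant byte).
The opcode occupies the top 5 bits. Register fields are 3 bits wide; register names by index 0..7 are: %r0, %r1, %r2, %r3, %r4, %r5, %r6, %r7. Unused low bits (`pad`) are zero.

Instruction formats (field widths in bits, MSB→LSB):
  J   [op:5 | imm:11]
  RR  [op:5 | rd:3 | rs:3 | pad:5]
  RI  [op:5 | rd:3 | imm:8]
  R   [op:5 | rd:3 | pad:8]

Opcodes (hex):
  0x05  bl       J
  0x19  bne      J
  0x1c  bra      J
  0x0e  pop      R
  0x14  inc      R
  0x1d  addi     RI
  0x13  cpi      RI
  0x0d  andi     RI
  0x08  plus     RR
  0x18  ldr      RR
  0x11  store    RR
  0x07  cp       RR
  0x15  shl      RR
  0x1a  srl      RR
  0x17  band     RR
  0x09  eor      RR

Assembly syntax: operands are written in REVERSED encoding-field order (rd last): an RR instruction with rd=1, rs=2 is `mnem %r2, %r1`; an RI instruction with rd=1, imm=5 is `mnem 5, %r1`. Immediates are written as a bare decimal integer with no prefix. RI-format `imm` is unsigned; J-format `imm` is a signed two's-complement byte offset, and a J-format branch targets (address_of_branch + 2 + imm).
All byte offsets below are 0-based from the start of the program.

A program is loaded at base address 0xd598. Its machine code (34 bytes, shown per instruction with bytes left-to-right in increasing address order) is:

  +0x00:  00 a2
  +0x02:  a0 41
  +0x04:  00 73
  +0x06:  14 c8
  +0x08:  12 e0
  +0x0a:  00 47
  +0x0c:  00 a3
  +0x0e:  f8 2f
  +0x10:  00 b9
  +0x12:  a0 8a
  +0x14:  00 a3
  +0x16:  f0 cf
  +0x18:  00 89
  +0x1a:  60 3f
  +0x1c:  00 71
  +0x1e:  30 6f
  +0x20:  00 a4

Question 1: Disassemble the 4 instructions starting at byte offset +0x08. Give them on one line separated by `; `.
bra 18; plus %r0, %r7; inc %r3; bl -8

+0x08: 12 e0 ⇒ word 0xe012 (little)
  op=0xe012>>11=0x1c ⇒ bra (J)
  imm@[10:0]=0x12 ⇒ 18
+0x0a: 00 47 ⇒ word 0x4700 (little)
  op=0x4700>>11=0x8 ⇒ plus (RR)
  rd@[10:8]=0x7 ⇒ %r7
  rs@[7:5]=0x0 ⇒ %r0
+0x0c: 00 a3 ⇒ word 0xa300 (little)
  op=0xa300>>11=0x14 ⇒ inc (R)
  rd@[10:8]=0x3 ⇒ %r3
+0x0e: f8 2f ⇒ word 0x2ff8 (little)
  op=0x2ff8>>11=0x5 ⇒ bl (J)
  imm@[10:0]=0x7f8 (s11→-8) ⇒ -8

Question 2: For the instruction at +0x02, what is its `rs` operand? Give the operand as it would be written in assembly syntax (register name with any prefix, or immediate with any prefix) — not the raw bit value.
off 0x02: read a0 41 as little → 0x41a0
  opcode bits[15:11]=0x8: plus/RR
  [10:8] rd=1 = %r1
  [7:5] rs=5 = %r5

%r5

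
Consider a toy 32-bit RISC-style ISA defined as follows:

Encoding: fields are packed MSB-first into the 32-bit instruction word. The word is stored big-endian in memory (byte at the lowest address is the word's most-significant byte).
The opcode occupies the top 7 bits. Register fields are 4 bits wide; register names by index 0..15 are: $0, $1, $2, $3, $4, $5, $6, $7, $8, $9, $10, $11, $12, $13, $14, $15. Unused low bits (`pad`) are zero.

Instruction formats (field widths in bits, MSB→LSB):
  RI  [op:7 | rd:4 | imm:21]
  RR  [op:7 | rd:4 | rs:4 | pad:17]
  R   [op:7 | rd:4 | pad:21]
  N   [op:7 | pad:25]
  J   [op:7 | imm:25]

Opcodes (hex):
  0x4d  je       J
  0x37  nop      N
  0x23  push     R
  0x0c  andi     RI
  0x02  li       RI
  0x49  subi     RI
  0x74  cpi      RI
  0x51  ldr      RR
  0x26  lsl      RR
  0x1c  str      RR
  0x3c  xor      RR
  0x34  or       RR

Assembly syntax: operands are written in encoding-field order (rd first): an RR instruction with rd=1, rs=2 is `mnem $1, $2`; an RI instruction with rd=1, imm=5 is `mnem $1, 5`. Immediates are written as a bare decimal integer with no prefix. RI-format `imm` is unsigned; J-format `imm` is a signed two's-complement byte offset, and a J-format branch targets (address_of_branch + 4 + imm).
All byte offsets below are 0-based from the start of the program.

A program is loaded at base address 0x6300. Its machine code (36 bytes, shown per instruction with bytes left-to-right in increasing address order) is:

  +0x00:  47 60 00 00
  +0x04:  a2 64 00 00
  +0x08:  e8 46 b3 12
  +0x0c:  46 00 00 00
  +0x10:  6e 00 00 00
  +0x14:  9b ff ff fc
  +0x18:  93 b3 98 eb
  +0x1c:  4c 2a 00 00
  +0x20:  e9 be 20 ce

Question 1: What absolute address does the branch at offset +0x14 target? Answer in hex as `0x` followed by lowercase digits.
@+14  big-endian(9b ff ff fc) = 0x9bfffffc
  opcode bits[31:25]=0x4d: je/J
  [24:0] imm=33554428 (s25→-4) = -4
  target = base 0x6300 + off 0x14 + 4 + imm -4 = 0x6314

0x6314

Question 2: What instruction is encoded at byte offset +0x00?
[00] 47 60 00 00 → 0x47600000
  top 7b → 0x23 → push [R]
  rd@[24:21]=0xb ⇒ $11

push $11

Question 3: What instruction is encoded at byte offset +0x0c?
push $0

off 0x0c: read 46 00 00 00 as big → 0x46000000
  top 7b → 0x23 → push [R]
  rd@[24:21]=0x0 ⇒ $0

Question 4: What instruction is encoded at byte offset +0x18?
subi $13, 1284331

+0x18: 93 b3 98 eb ⇒ word 0x93b398eb (big)
  opcode bits[31:25]=0x49: subi/RI
  rd@[24:21]=0xd ⇒ $13
  imm@[20:0]=0x1398eb ⇒ 1284331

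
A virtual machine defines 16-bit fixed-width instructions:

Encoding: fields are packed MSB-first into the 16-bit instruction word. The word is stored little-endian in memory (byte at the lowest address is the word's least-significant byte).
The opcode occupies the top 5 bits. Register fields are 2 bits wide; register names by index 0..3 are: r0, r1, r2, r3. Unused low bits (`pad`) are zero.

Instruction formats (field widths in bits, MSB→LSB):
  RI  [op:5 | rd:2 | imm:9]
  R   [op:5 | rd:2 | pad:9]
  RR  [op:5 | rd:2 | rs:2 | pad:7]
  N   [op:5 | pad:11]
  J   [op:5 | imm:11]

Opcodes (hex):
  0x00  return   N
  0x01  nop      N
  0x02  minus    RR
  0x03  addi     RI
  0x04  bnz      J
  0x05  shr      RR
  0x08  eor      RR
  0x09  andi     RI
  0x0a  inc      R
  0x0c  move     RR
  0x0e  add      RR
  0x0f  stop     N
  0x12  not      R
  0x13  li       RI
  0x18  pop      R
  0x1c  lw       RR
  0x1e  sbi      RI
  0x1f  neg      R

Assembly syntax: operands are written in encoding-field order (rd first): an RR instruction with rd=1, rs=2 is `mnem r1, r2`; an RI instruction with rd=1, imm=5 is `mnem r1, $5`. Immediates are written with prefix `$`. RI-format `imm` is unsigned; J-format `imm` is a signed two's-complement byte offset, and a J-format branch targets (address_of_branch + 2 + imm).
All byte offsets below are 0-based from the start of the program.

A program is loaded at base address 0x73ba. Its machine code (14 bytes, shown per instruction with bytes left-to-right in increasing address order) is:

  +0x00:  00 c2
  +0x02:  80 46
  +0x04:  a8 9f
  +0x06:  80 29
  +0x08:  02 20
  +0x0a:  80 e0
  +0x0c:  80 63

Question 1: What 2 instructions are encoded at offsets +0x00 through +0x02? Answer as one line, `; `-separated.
pop r1; eor r3, r1

@+00  little-endian(00 c2) = 0xc200
  op=0xc200>>11=0x18 ⇒ pop (R)
  [10:9] rd=1 = r1
@+02  little-endian(80 46) = 0x4680
  op=0x4680>>11=0x8 ⇒ eor (RR)
  [10:9] rd=3 = r3
  [8:7] rs=1 = r1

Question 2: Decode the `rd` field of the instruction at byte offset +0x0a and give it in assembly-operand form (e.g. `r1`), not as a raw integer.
r0

[0a] 80 e0 → 0xe080
  top 5b → 0x1c → lw [RR]
  rd: (w>>9)&0x3=0x0 → r0
  rs: (w>>7)&0x3=0x1 → r1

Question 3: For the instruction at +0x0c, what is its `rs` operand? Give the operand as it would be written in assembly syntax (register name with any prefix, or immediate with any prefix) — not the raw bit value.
[0c] 80 63 → 0x6380
  op=0x6380>>11=0xc ⇒ move (RR)
  [10:9] rd=1 = r1
  [8:7] rs=3 = r3

r3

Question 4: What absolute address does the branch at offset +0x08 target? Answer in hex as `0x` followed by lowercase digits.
[08] 02 20 → 0x2002
  top 5b → 0x4 → bnz [J]
  imm@[10:0]=0x2 ⇒ $2
  target = base 0x73ba + off 0x08 + 2 + imm 2 = 0x73c6

0x73c6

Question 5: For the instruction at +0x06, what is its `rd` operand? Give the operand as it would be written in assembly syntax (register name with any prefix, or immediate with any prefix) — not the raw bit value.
r0

off 0x06: read 80 29 as little → 0x2980
  op=0x2980>>11=0x5 ⇒ shr (RR)
  [10:9] rd=0 = r0
  [8:7] rs=3 = r3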